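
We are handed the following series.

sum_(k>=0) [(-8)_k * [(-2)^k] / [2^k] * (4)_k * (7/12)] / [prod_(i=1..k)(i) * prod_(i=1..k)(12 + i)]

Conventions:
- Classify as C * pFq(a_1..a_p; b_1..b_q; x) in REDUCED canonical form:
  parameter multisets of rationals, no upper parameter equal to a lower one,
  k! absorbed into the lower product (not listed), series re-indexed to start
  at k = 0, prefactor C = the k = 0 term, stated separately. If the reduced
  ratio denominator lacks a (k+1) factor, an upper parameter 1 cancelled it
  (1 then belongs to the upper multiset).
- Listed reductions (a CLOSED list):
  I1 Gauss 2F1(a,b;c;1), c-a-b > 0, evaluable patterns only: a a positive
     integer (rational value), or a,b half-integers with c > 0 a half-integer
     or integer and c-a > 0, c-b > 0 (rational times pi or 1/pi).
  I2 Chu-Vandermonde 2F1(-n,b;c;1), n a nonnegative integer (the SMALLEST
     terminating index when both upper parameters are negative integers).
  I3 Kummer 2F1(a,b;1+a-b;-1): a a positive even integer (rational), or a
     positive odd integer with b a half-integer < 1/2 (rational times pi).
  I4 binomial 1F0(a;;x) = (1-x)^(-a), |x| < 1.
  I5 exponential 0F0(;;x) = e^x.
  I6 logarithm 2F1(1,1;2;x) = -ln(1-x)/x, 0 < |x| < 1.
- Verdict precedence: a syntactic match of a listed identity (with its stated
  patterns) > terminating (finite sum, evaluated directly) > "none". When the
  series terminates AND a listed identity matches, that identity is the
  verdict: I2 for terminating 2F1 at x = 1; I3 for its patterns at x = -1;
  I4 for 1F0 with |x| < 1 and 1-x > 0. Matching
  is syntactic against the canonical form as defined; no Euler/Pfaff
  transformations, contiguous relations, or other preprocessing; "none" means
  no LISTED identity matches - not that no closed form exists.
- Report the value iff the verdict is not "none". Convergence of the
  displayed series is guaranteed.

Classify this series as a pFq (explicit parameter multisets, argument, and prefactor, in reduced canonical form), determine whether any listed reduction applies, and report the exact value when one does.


Classification (C = 7/12): 2F1 with upper {-8, 4}, lower {13}, argument x = -1. Verdict: Kummer (I3) applies (x = -1; c = 13 equals 1+a-b for upper {-8, 4}: listed pattern). Hence: 77/12.

The tell: x = (-1) and the product of the first k integers (prefactor 7/12) is k!.
Step ratio: r(k) = (-1) * (k-8) (k+4) / [(k+13) (k+1)] - rational; roots negated = parameters, x = (-1), C = 7/12.


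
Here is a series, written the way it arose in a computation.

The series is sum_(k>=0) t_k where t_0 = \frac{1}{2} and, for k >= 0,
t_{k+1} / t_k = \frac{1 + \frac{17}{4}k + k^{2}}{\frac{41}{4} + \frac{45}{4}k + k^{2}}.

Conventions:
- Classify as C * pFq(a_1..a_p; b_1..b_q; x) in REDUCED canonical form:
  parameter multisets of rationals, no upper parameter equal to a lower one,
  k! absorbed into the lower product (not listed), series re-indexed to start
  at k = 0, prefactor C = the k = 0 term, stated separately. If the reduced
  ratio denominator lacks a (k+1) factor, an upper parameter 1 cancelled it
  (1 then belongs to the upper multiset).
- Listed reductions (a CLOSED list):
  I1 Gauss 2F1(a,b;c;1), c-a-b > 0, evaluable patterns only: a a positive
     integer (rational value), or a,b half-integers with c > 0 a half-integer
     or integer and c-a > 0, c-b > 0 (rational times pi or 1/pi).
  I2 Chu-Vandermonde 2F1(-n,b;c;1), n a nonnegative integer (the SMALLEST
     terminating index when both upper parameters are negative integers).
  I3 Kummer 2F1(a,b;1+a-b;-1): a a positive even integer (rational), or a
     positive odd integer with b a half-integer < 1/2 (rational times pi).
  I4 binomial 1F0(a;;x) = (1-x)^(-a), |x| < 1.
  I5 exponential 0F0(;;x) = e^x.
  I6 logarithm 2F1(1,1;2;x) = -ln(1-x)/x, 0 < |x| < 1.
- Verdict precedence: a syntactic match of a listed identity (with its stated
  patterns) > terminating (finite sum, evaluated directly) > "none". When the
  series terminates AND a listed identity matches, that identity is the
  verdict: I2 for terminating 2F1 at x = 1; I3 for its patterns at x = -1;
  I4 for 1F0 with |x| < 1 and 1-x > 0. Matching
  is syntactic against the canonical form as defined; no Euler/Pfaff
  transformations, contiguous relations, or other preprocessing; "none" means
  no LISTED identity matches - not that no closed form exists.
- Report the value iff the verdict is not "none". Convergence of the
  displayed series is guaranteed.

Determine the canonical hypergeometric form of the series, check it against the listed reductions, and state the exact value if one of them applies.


The series (x = 1) is 2F1: upper {\frac{1}{4}, 4}, lower {\frac{41}{4}}, prefactor \frac{1}{2}. Verdict at x = 1: Gauss's theorem (I1) matches (x = 1: the Gamma ratio telescopes since c-a-b = 6 > 0 and a = 4 in Z>0). Exact value: \frac{295075}{516096}.

The tell: t_0 = \frac{1}{2} here, and roots of the ratio polynomials (C = 1/2, x = 1) are the negated parameters.
Adjacent-term ratio: r(k) = 1 * (k+\frac{1}{4}) (k+4) / [(k+\frac{41}{4}) (k+1)] - rational in k, leading ratio 1; with t_0 = \frac{1}{2}, classification follows.


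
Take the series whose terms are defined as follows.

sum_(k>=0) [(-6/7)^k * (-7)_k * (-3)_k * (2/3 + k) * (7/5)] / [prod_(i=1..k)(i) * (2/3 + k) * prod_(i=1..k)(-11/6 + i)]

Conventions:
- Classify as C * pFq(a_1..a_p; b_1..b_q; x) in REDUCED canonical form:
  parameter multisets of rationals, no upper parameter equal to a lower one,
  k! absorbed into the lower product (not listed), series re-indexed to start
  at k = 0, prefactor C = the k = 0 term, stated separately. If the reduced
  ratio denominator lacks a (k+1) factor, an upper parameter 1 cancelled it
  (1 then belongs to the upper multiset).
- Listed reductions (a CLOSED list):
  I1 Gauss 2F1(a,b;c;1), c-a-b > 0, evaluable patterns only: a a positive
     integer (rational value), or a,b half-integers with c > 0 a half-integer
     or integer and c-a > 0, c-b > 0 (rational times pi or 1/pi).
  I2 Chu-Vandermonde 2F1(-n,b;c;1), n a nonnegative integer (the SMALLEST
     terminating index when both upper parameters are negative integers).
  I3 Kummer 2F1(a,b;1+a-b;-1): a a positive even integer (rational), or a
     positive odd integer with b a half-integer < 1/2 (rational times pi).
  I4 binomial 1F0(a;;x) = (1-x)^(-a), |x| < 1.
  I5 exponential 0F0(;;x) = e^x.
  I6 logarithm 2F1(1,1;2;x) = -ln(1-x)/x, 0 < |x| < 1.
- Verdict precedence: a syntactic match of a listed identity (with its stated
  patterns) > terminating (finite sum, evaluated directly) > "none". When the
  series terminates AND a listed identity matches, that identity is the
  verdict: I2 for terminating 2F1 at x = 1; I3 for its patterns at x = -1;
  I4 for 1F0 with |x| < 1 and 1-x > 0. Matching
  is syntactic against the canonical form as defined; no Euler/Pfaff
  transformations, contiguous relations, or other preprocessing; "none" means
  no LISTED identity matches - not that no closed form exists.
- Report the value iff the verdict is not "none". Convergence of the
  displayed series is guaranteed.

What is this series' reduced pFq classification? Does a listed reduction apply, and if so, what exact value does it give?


x = -6/7 here; the reduced form reads 2F1, upper {-7, -3}, lower {-5/6}, C = 7/5. Verdict: terminating (-3 upstairs). 4 nonzero terms in all; added directly. Its exact value is 295367/1225.

The tell: with t_0 = 7/5, the lower running product (C = 7/5) is a rising factorial.
Term ratio: r(k) = (-6/7) * (k-7) (k-3) / [(k-5/6) (k+1)] - rational in k, leading ratio (-6/7); with t_0 = 7/5, classification follows.


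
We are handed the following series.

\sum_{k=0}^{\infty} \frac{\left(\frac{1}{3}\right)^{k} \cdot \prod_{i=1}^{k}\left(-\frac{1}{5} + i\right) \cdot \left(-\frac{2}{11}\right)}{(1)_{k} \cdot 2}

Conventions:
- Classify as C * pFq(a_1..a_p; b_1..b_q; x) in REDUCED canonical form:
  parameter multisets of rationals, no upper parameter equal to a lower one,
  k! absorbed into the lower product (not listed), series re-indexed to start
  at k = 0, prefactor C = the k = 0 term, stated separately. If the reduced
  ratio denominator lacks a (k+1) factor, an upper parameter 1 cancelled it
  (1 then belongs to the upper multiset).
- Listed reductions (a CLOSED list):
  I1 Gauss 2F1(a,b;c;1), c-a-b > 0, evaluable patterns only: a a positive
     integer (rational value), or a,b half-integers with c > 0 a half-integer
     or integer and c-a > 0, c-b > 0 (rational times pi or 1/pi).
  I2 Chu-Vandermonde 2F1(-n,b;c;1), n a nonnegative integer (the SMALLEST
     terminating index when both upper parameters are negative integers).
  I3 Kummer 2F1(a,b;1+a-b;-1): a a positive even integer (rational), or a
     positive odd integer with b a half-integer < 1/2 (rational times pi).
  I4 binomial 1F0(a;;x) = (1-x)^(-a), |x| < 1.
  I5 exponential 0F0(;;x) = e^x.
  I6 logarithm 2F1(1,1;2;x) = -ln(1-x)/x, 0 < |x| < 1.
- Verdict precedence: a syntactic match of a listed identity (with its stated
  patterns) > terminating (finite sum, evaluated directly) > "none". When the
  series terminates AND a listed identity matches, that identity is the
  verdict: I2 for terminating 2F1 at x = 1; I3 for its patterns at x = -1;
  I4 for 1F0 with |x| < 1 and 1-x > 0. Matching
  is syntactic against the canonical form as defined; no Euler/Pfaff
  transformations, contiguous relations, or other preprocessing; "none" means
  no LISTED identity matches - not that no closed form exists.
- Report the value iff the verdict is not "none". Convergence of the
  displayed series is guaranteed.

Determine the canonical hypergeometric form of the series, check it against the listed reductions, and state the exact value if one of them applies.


With C = -\frac{1}{11}: the canonical form is 1F0(\frac{4}{5}; -; \frac{1}{3}). Verdict at x = \frac{1}{3}: the binomial series (I4) matches (the 1F0 binomial series: exponent -4/5, x = \frac{1}{3}). Hence: \left(-\frac{1}{11}\right) \cdot \left(\frac{2}{3}\right)^{-\frac{4}{5}}.

Structural cue: t_0 = -\frac{1}{11} here, and the running product (C = -1/11, x = 1/3) telescopes to a rising factorial.
Adjacent-term ratio: r(k) = \frac{1}{3} * (k+\frac{4}{5}) / [(k+1)] - rational; roots negated = parameters, x = \frac{1}{3}, C = -\frac{1}{11}.


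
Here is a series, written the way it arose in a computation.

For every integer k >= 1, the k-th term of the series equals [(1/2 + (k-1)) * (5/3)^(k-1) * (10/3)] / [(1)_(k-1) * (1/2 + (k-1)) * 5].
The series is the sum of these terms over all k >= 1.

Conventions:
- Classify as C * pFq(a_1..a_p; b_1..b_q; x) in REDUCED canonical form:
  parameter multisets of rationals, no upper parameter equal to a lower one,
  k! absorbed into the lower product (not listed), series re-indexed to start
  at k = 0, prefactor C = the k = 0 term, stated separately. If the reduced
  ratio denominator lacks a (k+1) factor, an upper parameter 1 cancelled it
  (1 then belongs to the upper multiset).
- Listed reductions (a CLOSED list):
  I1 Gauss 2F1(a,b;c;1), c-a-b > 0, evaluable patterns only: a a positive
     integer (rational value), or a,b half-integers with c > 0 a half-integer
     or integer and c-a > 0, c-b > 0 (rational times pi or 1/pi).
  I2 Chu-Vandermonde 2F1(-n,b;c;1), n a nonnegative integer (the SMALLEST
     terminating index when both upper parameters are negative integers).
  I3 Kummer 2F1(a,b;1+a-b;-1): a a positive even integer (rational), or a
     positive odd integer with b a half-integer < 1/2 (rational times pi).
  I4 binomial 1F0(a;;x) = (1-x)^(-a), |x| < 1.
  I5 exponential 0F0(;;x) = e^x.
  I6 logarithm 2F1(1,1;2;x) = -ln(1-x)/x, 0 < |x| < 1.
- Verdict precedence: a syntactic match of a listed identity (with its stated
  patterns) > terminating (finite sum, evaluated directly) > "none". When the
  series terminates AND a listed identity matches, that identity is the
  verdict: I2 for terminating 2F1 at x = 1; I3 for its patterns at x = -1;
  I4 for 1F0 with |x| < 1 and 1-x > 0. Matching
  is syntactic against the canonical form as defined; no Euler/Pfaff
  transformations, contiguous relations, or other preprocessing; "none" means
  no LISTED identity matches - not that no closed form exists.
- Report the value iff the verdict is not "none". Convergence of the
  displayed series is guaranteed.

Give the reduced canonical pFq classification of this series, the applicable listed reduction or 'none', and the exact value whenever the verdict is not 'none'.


Classification (C = 2/3): 0F0 with upper {-}, lower {-}, argument x = 5/3. Verdict: the I5 exponential reduction fires (the 0F0 exponential series at x = 5/3). Value: (2/3) * e^(5/3).

The tell: t_0 being 2/3, striking the common factor k + 1/2 reduces the term (C = 2/3).
Ratio: r(k) = (5/3) * 1 / [(k+1)] - poly over poly, x = (5/3) from leading terms; C = 2/3 at k = 0.


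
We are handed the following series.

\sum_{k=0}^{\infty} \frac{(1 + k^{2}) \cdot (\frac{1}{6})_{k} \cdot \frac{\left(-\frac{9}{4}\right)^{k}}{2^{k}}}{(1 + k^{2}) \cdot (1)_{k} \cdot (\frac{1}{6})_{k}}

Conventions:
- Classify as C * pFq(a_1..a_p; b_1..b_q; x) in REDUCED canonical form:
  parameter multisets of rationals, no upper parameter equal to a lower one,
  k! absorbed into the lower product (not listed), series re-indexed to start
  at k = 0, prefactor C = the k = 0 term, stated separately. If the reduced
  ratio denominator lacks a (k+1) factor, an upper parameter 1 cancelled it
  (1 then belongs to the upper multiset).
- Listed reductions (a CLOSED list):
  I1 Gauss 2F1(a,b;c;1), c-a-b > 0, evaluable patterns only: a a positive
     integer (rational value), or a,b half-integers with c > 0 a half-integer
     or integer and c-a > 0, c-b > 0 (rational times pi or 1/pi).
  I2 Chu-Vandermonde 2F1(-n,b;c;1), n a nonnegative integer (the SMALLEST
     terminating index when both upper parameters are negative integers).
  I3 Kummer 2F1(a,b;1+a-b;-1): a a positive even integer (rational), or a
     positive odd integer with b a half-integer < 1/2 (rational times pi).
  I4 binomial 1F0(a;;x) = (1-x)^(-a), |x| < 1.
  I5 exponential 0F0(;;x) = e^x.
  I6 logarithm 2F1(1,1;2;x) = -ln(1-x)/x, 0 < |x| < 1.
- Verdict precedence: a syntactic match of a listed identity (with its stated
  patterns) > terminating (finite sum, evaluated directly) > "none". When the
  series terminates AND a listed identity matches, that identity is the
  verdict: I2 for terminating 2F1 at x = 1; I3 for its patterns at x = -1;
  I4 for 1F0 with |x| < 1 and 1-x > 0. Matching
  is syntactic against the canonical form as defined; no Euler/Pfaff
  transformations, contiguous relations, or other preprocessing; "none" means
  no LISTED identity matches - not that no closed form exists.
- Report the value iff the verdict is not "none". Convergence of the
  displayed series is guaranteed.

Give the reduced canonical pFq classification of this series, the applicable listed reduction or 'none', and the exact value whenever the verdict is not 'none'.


The series (x = -\frac{9}{8}) is 0F0: upper {-}, lower {-}, prefactor 1. Verdict: the I5 exponential reduction fires (the 0F0 exponential series at x = -\frac{9}{8}). Sum: e^{-\frac{9}{8}}.

Key step: x = -\frac{9}{8} and (1)_k (C = 1) is k! itself.
Term ratio: r(k) = -\frac{9}{8} * 1 / [(k+1)] - rational; roots negated = parameters, x = -\frac{9}{8}, C = 1.


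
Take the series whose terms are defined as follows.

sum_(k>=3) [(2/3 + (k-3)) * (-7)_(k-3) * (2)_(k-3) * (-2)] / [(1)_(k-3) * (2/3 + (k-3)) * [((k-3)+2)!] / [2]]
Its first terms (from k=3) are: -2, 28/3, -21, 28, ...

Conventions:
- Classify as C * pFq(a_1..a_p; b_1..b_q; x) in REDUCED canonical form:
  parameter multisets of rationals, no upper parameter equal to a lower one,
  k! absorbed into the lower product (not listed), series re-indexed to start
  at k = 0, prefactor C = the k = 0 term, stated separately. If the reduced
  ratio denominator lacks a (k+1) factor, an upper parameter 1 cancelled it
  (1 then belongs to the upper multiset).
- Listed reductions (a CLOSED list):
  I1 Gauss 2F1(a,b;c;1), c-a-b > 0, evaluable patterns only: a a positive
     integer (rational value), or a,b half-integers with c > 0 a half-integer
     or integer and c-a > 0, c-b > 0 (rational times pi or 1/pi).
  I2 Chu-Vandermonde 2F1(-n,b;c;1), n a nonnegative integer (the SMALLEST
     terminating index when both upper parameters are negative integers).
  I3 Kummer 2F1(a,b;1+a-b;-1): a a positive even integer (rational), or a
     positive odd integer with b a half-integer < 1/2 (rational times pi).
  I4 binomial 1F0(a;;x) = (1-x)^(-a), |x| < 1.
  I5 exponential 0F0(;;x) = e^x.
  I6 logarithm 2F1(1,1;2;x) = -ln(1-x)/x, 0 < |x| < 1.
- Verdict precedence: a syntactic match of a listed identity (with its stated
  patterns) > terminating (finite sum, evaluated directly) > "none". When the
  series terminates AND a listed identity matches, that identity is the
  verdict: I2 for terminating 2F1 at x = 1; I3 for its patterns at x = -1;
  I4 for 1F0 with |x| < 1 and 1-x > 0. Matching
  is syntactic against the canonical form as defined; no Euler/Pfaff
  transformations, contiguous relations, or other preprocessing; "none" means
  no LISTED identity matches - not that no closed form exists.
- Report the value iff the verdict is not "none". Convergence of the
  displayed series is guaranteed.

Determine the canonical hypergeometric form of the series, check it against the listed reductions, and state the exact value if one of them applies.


At argument 1: a 2F1 with upper {-7, 2}, lower {3}, scaled by C = -2. Verdict: this is Vandermonde's identity (I2) (terminating 2F1 at x = 1 with n = 7, b = 2, c = 3). Exact value: -1/18.

Key observation: from the first term -2: (1)_k (prefactor -2) is k! itself.
Consecutive-term ratio: r(k) = 1 * (k-7) (k+2) / [(k+3) (k+1)] - rational in k. x = 1; t_0 = -2; negate the roots.


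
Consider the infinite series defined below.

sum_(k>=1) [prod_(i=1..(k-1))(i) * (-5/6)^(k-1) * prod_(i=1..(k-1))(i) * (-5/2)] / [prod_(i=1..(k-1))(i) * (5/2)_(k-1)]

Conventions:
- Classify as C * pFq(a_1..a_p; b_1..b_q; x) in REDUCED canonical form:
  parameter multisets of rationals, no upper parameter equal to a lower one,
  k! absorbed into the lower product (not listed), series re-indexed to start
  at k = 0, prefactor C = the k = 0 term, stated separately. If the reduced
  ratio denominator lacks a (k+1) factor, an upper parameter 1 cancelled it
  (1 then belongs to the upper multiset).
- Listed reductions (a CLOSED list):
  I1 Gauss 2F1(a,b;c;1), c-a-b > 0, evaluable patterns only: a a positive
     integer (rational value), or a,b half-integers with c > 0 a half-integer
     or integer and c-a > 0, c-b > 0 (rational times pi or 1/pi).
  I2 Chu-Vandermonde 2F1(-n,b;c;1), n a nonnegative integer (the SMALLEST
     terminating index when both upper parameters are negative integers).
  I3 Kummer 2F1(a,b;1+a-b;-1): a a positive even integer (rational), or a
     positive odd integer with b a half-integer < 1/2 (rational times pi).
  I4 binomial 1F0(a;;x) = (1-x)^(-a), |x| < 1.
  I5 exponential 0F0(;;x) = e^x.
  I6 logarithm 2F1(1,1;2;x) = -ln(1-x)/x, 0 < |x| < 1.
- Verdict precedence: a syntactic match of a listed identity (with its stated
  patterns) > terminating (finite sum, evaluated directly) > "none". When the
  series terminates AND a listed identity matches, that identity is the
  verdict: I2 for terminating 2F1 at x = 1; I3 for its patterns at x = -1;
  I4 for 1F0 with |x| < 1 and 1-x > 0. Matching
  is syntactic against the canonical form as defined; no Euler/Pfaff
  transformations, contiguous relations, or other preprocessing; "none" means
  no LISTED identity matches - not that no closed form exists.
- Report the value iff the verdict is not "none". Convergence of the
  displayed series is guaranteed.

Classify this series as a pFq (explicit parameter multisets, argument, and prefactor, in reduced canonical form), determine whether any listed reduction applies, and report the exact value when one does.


Prefactor -5/2, argument -5/6: 2F1 with upper {1, 1} over lower {5/2}. Verdict: none - at argument -5/6 the multisets {1, 1} ; {5/2} match no listed identity.

Key step: t_0 = -5/2 here, and the product of the first k integers (C = -5/2) is k!.
Adjacent-term ratio: r(k) = (-5/6) * (k+1) (k+1) / [(k+5/2) (k+1)] - poly over poly, x = (-5/6) from leading terms; C = -5/2 at k = 0.


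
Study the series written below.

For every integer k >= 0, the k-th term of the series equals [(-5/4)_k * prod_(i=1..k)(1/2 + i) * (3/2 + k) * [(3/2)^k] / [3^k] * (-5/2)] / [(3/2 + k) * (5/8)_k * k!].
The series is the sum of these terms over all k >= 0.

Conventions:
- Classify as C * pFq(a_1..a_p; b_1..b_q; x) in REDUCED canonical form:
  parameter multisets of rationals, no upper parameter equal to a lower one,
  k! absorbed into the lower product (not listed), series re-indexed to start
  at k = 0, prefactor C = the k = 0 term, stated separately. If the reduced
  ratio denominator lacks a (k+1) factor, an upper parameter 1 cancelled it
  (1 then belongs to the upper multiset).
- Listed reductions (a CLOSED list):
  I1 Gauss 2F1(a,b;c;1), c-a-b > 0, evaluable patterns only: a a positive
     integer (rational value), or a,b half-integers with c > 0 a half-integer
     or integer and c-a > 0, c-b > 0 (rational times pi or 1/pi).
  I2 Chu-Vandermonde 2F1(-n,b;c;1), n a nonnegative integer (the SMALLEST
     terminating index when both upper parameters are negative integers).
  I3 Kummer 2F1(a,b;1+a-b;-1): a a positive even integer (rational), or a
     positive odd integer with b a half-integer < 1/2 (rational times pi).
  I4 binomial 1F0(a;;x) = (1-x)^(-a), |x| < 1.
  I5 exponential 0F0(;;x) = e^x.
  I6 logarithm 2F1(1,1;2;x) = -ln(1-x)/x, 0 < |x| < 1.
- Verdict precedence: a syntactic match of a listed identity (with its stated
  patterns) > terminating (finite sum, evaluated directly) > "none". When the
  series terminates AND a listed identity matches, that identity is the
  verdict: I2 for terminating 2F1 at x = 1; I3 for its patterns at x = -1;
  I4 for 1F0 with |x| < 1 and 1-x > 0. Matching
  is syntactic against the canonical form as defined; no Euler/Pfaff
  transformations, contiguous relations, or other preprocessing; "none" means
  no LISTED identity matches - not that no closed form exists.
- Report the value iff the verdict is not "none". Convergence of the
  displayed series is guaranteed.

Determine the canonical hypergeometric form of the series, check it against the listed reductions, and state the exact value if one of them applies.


Classification (C = -5/2): 2F1 with upper {-5/4, 3/2}, lower {5/8}, argument x = 1/2. Verdict: none (x = 1/2): each listed identity misses the multisets {-5/4, 3/2} ; {5/8}.

Key step: from the first term -5/2: k + 3/2 divides numerator and denominator alike; C = -5/2, x = 1/2 after cancelling.
Consecutive-term ratio: r(k) = (1/2) * (k-5/4) (k+3/2) / [(k+5/8) (k+1)] - rational in k. x = (1/2); t_0 = -5/2; negate the roots.


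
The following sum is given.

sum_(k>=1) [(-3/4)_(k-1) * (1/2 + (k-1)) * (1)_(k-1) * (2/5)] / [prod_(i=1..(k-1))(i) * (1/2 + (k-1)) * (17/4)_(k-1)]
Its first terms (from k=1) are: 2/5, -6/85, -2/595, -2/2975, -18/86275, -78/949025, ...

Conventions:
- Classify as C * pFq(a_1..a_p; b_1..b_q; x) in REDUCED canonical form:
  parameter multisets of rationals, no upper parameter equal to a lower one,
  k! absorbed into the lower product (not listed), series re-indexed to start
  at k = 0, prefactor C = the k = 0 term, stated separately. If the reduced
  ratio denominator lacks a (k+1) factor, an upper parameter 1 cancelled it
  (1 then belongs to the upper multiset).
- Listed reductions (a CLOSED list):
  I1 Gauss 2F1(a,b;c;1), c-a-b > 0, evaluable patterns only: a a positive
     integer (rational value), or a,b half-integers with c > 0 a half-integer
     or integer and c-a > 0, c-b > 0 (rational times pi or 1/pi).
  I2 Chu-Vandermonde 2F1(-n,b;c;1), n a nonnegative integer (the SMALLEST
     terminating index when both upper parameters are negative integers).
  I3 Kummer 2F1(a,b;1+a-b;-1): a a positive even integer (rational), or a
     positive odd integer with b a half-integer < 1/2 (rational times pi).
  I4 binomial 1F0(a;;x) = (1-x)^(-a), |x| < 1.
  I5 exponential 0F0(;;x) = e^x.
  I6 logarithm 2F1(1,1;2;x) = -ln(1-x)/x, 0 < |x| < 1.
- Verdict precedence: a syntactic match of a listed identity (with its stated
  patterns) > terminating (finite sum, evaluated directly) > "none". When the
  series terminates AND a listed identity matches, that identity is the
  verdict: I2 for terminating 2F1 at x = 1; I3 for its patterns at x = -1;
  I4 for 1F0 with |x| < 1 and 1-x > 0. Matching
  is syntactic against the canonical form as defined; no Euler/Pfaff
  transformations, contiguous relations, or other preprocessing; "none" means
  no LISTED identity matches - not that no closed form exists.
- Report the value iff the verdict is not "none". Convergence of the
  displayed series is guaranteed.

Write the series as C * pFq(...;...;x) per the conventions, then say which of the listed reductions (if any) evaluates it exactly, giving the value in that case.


With C = 2/5: the canonical form is 2F1(-3/4, 1; 17/4; 1). Verdict: the Gauss summation I1 fires (x = 1: the Gamma ratio telescopes since c-a-b = 4 > 0 and a = 1 in Z>0). Hence: 13/40.

First insight: x = 1 and the factor k + 1/2 cancels (top and bottom), leaving C = 2/5.
Step ratio: r(k) = 1 * (k-3/4) (k+1) / [(k+17/4) (k+1)] - rational; roots negated = parameters, x = 1, C = 2/5.


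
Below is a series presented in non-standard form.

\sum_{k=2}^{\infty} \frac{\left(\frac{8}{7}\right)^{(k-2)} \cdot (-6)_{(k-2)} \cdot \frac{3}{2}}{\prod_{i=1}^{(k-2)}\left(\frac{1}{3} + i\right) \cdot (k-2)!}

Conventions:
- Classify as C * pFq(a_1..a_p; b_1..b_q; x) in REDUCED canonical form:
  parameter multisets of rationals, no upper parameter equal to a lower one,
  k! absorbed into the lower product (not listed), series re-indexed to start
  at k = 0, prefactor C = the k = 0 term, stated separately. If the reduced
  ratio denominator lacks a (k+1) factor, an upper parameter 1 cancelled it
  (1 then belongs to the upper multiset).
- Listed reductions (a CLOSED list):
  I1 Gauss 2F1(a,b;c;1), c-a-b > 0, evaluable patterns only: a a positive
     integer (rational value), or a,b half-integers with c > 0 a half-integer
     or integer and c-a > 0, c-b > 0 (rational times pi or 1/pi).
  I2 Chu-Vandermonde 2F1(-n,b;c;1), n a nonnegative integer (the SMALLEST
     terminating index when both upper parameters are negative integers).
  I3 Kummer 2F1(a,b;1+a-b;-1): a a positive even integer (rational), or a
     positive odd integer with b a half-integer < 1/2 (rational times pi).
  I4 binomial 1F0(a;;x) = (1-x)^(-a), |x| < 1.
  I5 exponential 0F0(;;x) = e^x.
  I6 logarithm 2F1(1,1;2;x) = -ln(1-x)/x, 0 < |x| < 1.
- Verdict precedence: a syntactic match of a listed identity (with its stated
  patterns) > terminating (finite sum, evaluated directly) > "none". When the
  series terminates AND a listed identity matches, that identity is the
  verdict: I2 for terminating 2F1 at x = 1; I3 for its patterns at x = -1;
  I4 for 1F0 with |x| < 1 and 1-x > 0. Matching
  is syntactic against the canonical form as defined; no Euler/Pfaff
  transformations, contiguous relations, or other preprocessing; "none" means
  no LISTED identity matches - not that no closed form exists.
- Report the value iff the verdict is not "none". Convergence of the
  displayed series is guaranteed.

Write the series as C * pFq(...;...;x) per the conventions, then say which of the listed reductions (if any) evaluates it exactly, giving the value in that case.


Canonical form: C = \frac{3}{2} times 1F1 with upper {-6}, lower {\frac{4}{3}}, x = \frac{8}{7}. Verdict: terminating - the sum ends at index 6 because -6 is a negative integer; exact evaluation follows. Value: -\frac{616924821}{2034151210}.

Structural cue: x = \frac{8}{7} and the lower running product (C = 3/2, x = 8/7) is a rising factorial.
Adjacent-term ratio: r(k) = \frac{8}{7} * (k-6) / [(k+\frac{4}{3}) (k+1)] - rational in k. x = \frac{8}{7}; t_0 = \frac{3}{2}; negate the roots.


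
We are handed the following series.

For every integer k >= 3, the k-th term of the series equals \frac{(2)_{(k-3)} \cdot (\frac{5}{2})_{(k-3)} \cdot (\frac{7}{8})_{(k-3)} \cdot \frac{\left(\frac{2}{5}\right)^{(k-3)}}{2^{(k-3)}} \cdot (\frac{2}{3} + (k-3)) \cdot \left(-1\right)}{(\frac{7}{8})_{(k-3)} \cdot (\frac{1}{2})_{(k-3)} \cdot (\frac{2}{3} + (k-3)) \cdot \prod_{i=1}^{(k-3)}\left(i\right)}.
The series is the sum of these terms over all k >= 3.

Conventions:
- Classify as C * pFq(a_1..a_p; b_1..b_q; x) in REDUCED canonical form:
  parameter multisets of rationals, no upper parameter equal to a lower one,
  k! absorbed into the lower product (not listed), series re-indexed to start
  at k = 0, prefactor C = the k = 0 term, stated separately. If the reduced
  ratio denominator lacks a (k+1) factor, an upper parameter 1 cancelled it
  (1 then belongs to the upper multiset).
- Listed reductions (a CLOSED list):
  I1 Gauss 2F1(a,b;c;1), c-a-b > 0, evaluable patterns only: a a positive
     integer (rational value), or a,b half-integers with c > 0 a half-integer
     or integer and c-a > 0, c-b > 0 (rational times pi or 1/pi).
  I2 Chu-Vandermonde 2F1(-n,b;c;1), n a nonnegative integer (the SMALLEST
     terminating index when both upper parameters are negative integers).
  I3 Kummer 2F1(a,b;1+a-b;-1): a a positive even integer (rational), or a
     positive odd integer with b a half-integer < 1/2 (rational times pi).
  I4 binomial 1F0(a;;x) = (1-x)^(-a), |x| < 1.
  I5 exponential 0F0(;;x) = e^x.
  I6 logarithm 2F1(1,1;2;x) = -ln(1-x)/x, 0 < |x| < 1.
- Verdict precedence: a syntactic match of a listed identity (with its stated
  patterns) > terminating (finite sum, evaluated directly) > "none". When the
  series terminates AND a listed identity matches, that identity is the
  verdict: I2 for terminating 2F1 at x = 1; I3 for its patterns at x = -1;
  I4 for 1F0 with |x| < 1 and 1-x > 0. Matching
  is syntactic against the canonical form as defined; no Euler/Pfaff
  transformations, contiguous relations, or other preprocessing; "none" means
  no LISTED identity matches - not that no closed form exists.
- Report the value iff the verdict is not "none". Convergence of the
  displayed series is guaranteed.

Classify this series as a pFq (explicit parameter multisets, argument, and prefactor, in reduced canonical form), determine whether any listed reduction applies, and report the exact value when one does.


Reduced: x = \frac{1}{5}, 2F1, upper = {2, \frac{5}{2}}, lower = {\frac{1}{2}}, C = -1. Verdict: none (x = \frac{1}{5}): each listed identity misses the multisets {2, \frac{5}{2}} ; {\frac{1}{2}}.

Structural cue: x = \frac{1}{5} and striking the common factor k + 2/3 reduces the term (prefactor -1).
Ratio: r(k) = \frac{1}{5} * (k+2) (k+\frac{5}{2}) / [(k+\frac{1}{2}) (k+1)] - rational in k. x = \frac{1}{5}; t_0 = -1; negate the roots.


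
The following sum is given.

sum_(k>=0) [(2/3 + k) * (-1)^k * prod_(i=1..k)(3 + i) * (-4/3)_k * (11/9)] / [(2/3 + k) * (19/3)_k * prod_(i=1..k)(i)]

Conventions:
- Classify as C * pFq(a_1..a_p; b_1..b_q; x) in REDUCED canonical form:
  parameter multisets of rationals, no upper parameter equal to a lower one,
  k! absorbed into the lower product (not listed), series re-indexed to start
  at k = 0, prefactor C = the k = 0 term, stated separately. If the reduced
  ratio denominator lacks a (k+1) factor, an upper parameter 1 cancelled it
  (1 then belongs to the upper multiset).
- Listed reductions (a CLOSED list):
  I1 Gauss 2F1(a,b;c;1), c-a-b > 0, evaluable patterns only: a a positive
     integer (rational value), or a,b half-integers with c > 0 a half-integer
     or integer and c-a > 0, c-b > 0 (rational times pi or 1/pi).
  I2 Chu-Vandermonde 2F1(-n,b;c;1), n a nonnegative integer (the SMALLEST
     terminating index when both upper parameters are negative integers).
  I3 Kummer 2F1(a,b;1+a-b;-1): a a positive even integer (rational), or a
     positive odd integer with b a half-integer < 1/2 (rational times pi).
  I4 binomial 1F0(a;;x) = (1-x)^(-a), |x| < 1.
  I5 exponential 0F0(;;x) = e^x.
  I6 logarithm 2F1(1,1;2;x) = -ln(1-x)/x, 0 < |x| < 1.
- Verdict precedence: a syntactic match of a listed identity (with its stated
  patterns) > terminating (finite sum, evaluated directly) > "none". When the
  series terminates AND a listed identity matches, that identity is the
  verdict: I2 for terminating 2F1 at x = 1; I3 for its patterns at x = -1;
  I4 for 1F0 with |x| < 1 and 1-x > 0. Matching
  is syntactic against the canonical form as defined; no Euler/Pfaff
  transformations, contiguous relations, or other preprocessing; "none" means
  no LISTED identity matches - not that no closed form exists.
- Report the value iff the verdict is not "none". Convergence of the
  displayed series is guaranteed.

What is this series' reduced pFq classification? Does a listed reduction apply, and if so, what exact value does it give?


Reduced: x = -1, 2F1, upper = {-4/3, 4}, lower = {19/3}, C = 11/9. Verdict: Kummer's theorem (I3) applies (x = -1; c = 19/3 equals 1+a-b for upper {-4/3, 4}: listed pattern). Exact value: 572/243.

Structural cue: t_0 being 11/9, the product of the first k integers (prefactor 11/9) is k!.
Step ratio: r(k) = (-1) * (k-4/3) (k+4) / [(k+19/3) (k+1)] - rational in k, leading ratio (-1); with t_0 = 11/9, classification follows.


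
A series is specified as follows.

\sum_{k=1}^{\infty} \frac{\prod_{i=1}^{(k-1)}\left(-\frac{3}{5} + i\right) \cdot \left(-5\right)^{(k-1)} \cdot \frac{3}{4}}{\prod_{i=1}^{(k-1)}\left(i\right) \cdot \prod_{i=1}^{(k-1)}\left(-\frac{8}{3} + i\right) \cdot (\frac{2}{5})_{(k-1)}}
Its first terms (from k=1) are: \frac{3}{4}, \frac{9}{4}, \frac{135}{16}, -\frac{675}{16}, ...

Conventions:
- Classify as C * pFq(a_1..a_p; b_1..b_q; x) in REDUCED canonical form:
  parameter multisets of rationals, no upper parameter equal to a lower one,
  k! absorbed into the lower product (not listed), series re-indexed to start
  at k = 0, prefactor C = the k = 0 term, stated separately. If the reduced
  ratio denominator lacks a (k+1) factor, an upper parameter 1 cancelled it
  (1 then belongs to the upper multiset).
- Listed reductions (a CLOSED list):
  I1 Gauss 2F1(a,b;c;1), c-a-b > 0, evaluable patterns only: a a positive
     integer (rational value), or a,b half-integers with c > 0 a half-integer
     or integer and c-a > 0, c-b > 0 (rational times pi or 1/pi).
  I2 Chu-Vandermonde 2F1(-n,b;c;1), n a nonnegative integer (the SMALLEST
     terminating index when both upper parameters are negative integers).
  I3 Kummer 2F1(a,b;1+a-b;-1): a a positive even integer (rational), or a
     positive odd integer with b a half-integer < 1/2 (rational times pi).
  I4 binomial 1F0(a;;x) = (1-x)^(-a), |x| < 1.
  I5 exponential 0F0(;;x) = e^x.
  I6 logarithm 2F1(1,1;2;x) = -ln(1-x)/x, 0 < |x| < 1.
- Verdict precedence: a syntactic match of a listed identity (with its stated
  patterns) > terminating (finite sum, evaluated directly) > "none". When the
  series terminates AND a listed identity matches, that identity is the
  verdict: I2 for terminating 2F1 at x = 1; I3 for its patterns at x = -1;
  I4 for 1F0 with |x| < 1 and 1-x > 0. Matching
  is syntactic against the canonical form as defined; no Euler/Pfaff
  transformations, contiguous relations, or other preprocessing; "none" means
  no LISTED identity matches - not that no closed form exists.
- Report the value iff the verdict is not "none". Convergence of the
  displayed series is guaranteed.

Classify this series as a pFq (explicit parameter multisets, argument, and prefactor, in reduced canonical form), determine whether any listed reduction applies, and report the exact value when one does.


Prefactor \frac{3}{4}, argument -5: 0F1 with upper {-} over lower {-\frac{5}{3}}. Verdict: none - at argument -5 the multisets {-} ; {-\frac{5}{3}} match no listed identity.

Key observation: from the first term \frac{3}{4}: the product of the first k integers (C = 3/4) is k!.
Term ratio: r(k) = -5 * 1 / [(k-\frac{5}{3}) (k+1)] - rational in k, leading ratio -5; with t_0 = \frac{3}{4}, classification follows.


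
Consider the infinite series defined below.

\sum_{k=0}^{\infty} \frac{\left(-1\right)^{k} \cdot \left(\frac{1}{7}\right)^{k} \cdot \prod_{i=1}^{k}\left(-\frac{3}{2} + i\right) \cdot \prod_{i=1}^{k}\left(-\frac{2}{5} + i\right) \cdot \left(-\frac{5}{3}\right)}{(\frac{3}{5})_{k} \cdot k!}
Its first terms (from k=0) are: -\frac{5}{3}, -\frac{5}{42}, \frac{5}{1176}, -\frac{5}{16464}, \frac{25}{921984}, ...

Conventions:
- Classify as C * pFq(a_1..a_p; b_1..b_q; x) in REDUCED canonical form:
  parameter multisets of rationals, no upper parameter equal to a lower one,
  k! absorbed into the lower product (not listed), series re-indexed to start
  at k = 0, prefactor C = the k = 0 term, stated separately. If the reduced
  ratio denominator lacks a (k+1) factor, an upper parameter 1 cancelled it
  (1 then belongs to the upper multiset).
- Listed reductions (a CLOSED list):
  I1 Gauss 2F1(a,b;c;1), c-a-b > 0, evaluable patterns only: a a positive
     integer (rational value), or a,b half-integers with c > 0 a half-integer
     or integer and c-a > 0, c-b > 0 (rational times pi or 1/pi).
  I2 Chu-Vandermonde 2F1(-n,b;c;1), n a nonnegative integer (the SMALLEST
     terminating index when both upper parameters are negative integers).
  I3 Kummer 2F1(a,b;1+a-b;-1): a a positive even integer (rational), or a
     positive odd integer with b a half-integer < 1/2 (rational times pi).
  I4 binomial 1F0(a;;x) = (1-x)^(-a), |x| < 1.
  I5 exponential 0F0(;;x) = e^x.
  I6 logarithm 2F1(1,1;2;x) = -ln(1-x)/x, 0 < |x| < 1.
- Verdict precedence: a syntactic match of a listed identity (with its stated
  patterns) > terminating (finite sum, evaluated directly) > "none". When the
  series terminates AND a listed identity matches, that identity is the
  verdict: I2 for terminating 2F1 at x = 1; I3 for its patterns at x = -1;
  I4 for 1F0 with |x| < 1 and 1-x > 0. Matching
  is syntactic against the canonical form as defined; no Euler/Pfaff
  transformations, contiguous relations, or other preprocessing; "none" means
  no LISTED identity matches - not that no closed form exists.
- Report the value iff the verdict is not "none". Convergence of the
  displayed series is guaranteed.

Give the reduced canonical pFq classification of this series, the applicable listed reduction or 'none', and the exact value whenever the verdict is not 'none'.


This is -\frac{5}{3} * 1F0(-\frac{1}{2}; -; -\frac{1}{7}) in reduced canonical form. Verdict at x = -\frac{1}{7}: binomial (I4) matches (the 1F0 binomial series: exponent 1/2, x = -\frac{1}{7}). Its exact value is \left(-\frac{5}{3}\right) \cdot \left(\frac{8}{7}\right)^{\frac{1}{2}}.

First insight: x = -\frac{1}{7} and the parameter 3/5 appears in both the upper and lower lists and cancels.
Ratio: r(k) = -\frac{1}{7} * (k-\frac{1}{2}) / [(k+1)] - poly over poly, x = -\frac{1}{7} from leading terms; C = -\frac{5}{3} at k = 0.


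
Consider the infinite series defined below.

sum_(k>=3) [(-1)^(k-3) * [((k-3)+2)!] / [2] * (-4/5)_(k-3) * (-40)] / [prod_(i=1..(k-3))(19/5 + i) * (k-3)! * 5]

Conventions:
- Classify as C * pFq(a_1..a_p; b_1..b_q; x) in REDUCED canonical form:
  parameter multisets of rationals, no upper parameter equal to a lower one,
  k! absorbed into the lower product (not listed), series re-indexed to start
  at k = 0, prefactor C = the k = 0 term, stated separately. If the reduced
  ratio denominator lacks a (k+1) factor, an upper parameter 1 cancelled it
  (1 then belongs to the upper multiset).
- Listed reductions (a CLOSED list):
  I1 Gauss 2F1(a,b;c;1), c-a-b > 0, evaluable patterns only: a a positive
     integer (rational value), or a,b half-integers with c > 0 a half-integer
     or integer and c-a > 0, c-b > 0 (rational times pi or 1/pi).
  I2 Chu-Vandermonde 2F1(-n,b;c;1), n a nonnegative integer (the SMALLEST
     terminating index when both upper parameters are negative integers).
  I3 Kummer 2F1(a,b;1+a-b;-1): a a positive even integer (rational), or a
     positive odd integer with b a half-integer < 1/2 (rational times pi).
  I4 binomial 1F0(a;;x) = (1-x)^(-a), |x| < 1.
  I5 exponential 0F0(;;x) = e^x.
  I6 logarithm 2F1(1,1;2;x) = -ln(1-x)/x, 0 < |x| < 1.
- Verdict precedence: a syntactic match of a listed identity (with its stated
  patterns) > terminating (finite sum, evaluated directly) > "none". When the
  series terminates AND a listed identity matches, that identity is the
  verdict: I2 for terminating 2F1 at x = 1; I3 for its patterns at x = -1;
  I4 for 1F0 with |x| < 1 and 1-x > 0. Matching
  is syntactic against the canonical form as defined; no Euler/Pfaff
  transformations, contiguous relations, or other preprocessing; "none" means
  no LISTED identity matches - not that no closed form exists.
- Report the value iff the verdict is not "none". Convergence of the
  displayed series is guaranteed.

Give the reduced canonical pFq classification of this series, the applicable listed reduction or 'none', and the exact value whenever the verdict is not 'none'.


The tell: with t_0 = -8, the constant factors (C = -8, x = -1) combine into one prefactor.
Term ratio: r(k) = (-1) * (k-4/5) (k+3) / [(k+24/5) (k+1)] - rational in k, leading ratio (-1); with t_0 = -8, classification follows.

With C = -8: the canonical form is 2F1(-4/5, 3; 24/5; -1). Verdict: none (x = -1): each listed identity misses the multisets {-4/5, 3} ; {24/5}.
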